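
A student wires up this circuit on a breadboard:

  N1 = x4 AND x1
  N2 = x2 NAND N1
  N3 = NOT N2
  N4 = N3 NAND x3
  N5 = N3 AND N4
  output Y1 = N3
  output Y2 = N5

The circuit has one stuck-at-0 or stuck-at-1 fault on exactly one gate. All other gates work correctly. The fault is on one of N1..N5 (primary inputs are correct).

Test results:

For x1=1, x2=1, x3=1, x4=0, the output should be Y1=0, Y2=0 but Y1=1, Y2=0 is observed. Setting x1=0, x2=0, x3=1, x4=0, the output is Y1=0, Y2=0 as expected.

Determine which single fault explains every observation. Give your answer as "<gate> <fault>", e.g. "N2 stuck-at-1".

N1 stuck-at-1

Fault-free values for test 1 (x1=1, x2=1, x3=1, x4=0): N1=0, N2=1, N3=0, N4=1, N5=0, giving Y1=0, Y2=0. Observed Y1=1, Y2=0.
Test 1: faults giving observed Y1=1, Y2=0 are {N1 stuck-at-1, N2 stuck-at-0, N3 stuck-at-1}.
Test 2 (x1=0, x2=0, x3=1, x4=0): fault-free N1=0, N2=1, N3=0, N4=1, N5=0 → Y1=0, Y2=0; observed Y1=0, Y2=0. Eliminates N2 stuck-at-0, N3 stuck-at-1.
Only N1 stuck-at-1 is consistent with every test.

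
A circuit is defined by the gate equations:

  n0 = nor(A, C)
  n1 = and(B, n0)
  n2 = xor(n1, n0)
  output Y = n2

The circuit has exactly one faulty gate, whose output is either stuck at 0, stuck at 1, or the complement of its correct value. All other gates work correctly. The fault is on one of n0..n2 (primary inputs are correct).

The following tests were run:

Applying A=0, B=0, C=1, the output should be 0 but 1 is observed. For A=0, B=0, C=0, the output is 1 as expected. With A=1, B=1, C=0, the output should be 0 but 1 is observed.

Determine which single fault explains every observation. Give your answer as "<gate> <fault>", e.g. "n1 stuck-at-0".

n2 stuck-at-1

Fault-free values for test 1 (A=0, B=0, C=1): n0=0, n1=0, n2=0, giving Y=0. Observed 1.
Test 1: faults giving observed 1 are {n0 stuck-at-1, n0 inverted output, n1 stuck-at-1, n1 inverted output, n2 stuck-at-1, n2 inverted output}.
Test 2 (A=0, B=0, C=0): fault-free n0=1, n1=0, n2=1 → 1; observed 1. Eliminates n0 inverted output, n1 stuck-at-1, n1 inverted output, n2 inverted output.
Test 3 (A=1, B=1, C=0): fault-free n0=0, n1=0, n2=0 → 0; observed 1. Eliminates n0 stuck-at-1.
Only n2 stuck-at-1 is consistent with every test.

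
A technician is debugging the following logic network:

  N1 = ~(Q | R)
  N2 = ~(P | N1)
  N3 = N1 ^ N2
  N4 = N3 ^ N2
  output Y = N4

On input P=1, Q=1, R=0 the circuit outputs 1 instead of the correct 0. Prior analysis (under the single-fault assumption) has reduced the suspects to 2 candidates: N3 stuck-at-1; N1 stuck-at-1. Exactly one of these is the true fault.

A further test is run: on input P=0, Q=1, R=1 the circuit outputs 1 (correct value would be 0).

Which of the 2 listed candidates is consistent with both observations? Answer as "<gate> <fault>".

Evaluate each candidate on input P=0, Q=1, R=1:
  N3 stuck-at-1: N1=0, N2=1, N3=1 [stuck-at-1], N4=0 → 0 — eliminated
  N1 stuck-at-1: N1=1 [stuck-at-1], N2=0, N3=1, N4=1 → 1 — matches
Only N1 stuck-at-1 reproduces the observed 1.

N1 stuck-at-1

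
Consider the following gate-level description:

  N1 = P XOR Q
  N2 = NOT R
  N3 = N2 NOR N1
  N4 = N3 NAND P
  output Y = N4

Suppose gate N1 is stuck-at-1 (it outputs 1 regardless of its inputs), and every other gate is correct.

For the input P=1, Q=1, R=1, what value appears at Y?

1

Propagate with N1 forced: N1=1 [stuck-at-1], N2=0, N3=0, N4=1.
So Y = 1. (Without the fault it would be 0.)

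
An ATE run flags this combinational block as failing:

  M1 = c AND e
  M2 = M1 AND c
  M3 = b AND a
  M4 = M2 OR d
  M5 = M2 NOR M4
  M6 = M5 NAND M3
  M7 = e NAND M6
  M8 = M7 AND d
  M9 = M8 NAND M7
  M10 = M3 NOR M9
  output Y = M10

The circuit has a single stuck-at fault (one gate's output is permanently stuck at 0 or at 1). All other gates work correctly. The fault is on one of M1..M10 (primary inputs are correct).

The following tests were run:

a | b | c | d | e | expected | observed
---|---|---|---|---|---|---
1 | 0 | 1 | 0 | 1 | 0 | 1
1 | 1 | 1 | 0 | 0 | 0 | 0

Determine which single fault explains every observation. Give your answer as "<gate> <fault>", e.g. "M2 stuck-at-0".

Fault-free values for test 1 (a=1, b=0, c=1, d=0, e=1): M1=1, M2=1, M3=0, M4=1, M5=0, M6=1, M7=0, M8=0, M9=1, M10=0, giving Y=0. Observed 1.
Test 1: faults giving observed 1 are {M9 stuck-at-0, M10 stuck-at-1}.
Test 2 (a=1, b=1, c=1, d=0, e=0): fault-free M1=0, M2=0, M3=1, M4=0, M5=1, M6=0, M7=1, M8=0, M9=1, M10=0 → 0; observed 0. Eliminates M10 stuck-at-1.
Only M9 stuck-at-0 is consistent with every test.

M9 stuck-at-0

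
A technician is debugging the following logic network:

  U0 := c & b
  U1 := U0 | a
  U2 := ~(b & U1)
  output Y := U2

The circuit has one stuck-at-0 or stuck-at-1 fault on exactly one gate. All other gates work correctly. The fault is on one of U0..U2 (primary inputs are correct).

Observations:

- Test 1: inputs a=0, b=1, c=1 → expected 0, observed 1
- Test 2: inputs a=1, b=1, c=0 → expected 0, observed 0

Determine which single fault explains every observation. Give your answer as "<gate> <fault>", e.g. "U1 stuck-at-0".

Fault-free values for test 1 (a=0, b=1, c=1): U0=1, U1=1, U2=0, giving Y=0. Observed 1.
Test 1: faults giving observed 1 are {U0 stuck-at-0, U1 stuck-at-0, U2 stuck-at-1}.
Test 2 (a=1, b=1, c=0): fault-free U0=0, U1=1, U2=0 → 0; observed 0. Eliminates U1 stuck-at-0, U2 stuck-at-1.
Only U0 stuck-at-0 is consistent with every test.

U0 stuck-at-0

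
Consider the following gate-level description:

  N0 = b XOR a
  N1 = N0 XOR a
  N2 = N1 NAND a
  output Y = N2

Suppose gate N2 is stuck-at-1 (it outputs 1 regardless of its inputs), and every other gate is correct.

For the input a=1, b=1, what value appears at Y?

Propagate with N2 forced: N0=0, N1=1, N2=1 [stuck-at-1].
So Y = 1. (Without the fault it would be 0.)

1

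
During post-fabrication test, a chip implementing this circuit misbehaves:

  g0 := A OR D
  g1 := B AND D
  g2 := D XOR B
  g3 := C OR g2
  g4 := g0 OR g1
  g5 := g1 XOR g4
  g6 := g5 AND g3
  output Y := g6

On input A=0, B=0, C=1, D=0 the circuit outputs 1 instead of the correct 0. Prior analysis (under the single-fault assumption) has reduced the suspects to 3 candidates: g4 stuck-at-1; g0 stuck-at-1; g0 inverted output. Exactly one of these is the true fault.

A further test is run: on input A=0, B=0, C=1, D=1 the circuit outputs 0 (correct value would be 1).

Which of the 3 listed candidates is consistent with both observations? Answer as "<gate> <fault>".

g0 inverted output

Evaluate each candidate on input A=0, B=0, C=1, D=1:
  g4 stuck-at-1: g0=1, g1=0, g2=1, g3=1, g4=1 [stuck-at-1], g5=1, g6=1 → 1 — eliminated
  g0 stuck-at-1: g0=1 [stuck-at-1], g1=0, g2=1, g3=1, g4=1, g5=1, g6=1 → 1 — eliminated
  g0 inverted output: g0=0 [inverted output], g1=0, g2=1, g3=1, g4=0, g5=0, g6=0 → 0 — matches
Only g0 inverted output reproduces the observed 0.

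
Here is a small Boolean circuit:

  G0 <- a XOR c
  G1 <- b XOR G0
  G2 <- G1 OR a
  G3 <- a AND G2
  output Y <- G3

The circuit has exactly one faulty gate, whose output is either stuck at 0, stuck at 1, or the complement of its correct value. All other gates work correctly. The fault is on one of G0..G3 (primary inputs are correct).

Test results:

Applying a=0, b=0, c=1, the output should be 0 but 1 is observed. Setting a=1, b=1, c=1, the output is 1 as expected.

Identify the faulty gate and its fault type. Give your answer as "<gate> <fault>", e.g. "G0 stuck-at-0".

G3 stuck-at-1

Fault-free values for test 1 (a=0, b=0, c=1): G0=1, G1=1, G2=1, G3=0, giving Y=0. Observed 1.
Test 1: faults giving observed 1 are {G3 stuck-at-1, G3 inverted output}.
Test 2 (a=1, b=1, c=1): fault-free G0=0, G1=1, G2=1, G3=1 → 1; observed 1. Eliminates G3 inverted output.
Only G3 stuck-at-1 is consistent with every test.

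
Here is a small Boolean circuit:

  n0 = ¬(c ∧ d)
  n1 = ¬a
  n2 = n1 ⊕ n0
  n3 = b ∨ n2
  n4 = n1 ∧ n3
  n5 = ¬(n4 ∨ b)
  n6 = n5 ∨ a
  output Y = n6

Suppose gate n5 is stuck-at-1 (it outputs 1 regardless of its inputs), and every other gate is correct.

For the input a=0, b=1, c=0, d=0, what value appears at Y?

Propagate with n5 forced: n0=1, n1=1, n2=0, n3=1, n4=1, n5=1 [stuck-at-1], n6=1.
So Y = 1. (Without the fault it would be 0.)

1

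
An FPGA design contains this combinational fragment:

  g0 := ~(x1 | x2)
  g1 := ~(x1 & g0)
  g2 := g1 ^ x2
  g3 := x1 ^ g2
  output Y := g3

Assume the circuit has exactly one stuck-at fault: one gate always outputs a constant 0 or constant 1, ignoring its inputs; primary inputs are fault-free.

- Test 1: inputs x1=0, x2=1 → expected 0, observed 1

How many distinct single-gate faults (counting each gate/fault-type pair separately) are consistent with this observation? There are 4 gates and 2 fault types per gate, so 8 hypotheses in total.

Fault-free: g0=0, g1=1, g2=0, g3=0 → 0. Observed 1.
  g0 stuck-at-0: output 0 ✗
  g0 stuck-at-1: output 0 ✗
  g1 stuck-at-0: output 1 ✓
  g1 stuck-at-1: output 0 ✗
  g2 stuck-at-0: output 0 ✗
  g2 stuck-at-1: output 1 ✓
  g3 stuck-at-0: output 0 ✗
  g3 stuck-at-1: output 1 ✓
Consistent faults: {g1 stuck-at-0, g2 stuck-at-1, g3 stuck-at-1} — 3 in all.

3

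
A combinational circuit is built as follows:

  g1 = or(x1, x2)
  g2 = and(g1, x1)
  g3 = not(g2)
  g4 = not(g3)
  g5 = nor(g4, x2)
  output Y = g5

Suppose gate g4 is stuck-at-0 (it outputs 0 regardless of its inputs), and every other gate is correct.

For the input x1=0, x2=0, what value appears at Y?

Propagate with g4 forced: g1=0, g2=0, g3=1, g4=0 [stuck-at-0], g5=1.
So Y = 1. (Same as the fault-free value — the fault is masked on this input.)

1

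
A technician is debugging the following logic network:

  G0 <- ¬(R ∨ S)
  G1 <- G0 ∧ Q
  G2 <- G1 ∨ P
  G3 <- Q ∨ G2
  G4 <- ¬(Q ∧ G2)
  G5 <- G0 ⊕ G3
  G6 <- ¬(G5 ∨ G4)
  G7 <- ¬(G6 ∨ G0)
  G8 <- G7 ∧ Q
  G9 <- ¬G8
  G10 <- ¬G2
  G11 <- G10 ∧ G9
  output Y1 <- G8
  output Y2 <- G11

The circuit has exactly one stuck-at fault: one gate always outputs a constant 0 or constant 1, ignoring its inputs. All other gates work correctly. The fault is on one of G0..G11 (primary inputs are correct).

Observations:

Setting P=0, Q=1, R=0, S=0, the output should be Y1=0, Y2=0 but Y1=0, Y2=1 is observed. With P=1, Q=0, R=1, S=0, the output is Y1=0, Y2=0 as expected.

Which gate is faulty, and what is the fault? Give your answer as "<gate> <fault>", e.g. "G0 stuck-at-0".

Fault-free values for test 1 (P=0, Q=1, R=0, S=0): G0=1, G1=1, G2=1, G3=1, G4=0, G5=0, G6=1, G7=0, G8=0, G9=1, G10=0, G11=0, giving Y1=0, Y2=0. Observed Y1=0, Y2=1.
Test 1: faults giving observed Y1=0, Y2=1 are {G1 stuck-at-0, G2 stuck-at-0, G10 stuck-at-1, G11 stuck-at-1}.
Test 2 (P=1, Q=0, R=1, S=0): fault-free G0=0, G1=0, G2=1, G3=1, G4=1, G5=1, G6=0, G7=1, G8=0, G9=1, G10=0, G11=0 → Y1=0, Y2=0; observed Y1=0, Y2=0. Eliminates G2 stuck-at-0, G10 stuck-at-1, G11 stuck-at-1.
Only G1 stuck-at-0 is consistent with every test.

G1 stuck-at-0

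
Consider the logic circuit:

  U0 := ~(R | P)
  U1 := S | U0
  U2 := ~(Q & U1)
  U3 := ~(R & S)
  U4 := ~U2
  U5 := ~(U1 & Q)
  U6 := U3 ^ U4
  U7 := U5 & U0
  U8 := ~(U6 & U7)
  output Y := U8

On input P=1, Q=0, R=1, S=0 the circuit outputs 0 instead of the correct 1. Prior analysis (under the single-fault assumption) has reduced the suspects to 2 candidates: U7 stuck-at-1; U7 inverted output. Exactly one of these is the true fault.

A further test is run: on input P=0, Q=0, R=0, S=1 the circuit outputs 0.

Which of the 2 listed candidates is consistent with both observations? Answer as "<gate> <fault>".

Evaluate each candidate on input P=0, Q=0, R=0, S=1:
  U7 stuck-at-1: U0=1, U1=1, U2=1, U3=1, U4=0, U5=1, U6=1, U7=1 [stuck-at-1], U8=0 → 0 — matches
  U7 inverted output: U0=1, U1=1, U2=1, U3=1, U4=0, U5=1, U6=1, U7=0 [inverted output], U8=1 → 1 — eliminated
Only U7 stuck-at-1 reproduces the observed 0.

U7 stuck-at-1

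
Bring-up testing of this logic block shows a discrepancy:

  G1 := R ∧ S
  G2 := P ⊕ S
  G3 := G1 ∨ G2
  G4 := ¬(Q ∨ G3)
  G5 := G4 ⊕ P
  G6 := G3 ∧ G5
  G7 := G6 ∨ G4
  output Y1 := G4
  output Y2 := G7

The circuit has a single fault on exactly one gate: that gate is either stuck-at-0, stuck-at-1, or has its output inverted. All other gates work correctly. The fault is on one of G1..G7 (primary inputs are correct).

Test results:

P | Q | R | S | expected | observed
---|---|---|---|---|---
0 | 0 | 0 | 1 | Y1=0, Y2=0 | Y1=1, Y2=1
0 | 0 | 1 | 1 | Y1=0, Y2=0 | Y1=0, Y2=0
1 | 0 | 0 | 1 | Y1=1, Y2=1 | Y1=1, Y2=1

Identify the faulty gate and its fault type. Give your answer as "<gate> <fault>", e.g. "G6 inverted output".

Fault-free values for test 1 (P=0, Q=0, R=0, S=1): G1=0, G2=1, G3=1, G4=0, G5=0, G6=0, G7=0, giving Y1=0, Y2=0. Observed Y1=1, Y2=1.
Test 1: faults giving observed Y1=1, Y2=1 are {G2 stuck-at-0, G2 inverted output, G3 stuck-at-0, G3 inverted output, G4 stuck-at-1, G4 inverted output}.
Test 2 (P=0, Q=0, R=1, S=1): fault-free G1=1, G2=1, G3=1, G4=0, G5=0, G6=0, G7=0 → Y1=0, Y2=0; observed Y1=0, Y2=0. Eliminates G3 stuck-at-0, G3 inverted output, G4 stuck-at-1, G4 inverted output.
Test 3 (P=1, Q=0, R=0, S=1): fault-free G1=0, G2=0, G3=0, G4=1, G5=0, G6=0, G7=1 → Y1=1, Y2=1; observed Y1=1, Y2=1. Eliminates G2 inverted output.
Only G2 stuck-at-0 is consistent with every test.

G2 stuck-at-0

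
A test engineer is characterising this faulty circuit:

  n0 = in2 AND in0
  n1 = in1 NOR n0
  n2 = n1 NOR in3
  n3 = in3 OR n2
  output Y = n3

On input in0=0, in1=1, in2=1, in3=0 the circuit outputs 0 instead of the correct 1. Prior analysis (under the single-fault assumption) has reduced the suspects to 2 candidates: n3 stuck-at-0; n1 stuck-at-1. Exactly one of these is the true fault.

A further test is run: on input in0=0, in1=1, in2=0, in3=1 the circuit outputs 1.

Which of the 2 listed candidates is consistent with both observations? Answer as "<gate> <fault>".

Evaluate each candidate on input in0=0, in1=1, in2=0, in3=1:
  n3 stuck-at-0: n0=0, n1=0, n2=0, n3=0 [stuck-at-0] → 0 — eliminated
  n1 stuck-at-1: n0=0, n1=1 [stuck-at-1], n2=0, n3=1 → 1 — matches
Only n1 stuck-at-1 reproduces the observed 1.

n1 stuck-at-1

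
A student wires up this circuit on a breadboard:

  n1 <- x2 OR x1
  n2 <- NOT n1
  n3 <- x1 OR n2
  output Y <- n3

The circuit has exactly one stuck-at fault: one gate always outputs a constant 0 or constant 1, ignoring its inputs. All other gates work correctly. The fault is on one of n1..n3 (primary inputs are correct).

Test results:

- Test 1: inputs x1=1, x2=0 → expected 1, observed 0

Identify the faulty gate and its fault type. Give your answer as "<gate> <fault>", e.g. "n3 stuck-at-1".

Fault-free values for test 1 (x1=1, x2=0): n1=1, n2=0, n3=1, giving Y=1. Observed 0.
Test 1: faults giving observed 0 are {n3 stuck-at-0}.
Only n3 stuck-at-0 is consistent with every test.

n3 stuck-at-0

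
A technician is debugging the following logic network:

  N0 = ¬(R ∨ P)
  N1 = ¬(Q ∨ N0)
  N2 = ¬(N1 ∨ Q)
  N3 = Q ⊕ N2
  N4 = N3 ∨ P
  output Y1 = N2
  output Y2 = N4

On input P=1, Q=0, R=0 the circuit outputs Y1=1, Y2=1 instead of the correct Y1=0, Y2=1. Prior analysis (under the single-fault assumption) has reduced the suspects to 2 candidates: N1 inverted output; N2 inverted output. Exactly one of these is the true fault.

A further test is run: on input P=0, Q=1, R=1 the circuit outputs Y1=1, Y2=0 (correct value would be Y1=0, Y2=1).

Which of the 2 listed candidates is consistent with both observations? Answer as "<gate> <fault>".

N2 inverted output

Evaluate each candidate on input P=0, Q=1, R=1:
  N1 inverted output: N0=0, N1=1 [inverted output], N2=0, N3=1, N4=1 → Y1=0, Y2=1 — eliminated
  N2 inverted output: N0=0, N1=0, N2=1 [inverted output], N3=0, N4=0 → Y1=1, Y2=0 — matches
Only N2 inverted output reproduces the observed Y1=1, Y2=0.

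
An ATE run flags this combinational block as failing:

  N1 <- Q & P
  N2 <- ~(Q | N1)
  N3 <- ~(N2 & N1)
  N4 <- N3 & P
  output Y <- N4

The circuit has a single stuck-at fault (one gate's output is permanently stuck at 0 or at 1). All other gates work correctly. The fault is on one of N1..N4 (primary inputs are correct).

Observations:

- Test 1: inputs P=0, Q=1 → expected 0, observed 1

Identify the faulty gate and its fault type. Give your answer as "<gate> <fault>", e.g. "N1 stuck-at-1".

N4 stuck-at-1

Fault-free values for test 1 (P=0, Q=1): N1=0, N2=0, N3=1, N4=0, giving Y=0. Observed 1.
Test 1: faults giving observed 1 are {N4 stuck-at-1}.
Only N4 stuck-at-1 is consistent with every test.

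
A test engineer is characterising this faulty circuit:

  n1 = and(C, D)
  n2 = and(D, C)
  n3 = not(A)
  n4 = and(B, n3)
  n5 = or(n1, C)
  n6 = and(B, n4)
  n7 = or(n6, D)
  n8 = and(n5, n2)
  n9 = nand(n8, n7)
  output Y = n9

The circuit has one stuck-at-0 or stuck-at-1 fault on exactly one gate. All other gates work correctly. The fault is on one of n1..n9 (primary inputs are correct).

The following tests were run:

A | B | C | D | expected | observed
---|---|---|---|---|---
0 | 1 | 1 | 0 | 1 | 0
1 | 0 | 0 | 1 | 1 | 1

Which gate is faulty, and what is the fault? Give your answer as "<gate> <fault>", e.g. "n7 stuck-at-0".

n2 stuck-at-1

Fault-free values for test 1 (A=0, B=1, C=1, D=0): n1=0, n2=0, n3=1, n4=1, n5=1, n6=1, n7=1, n8=0, n9=1, giving Y=1. Observed 0.
Test 1: faults giving observed 0 are {n2 stuck-at-1, n8 stuck-at-1, n9 stuck-at-0}.
Test 2 (A=1, B=0, C=0, D=1): fault-free n1=0, n2=0, n3=0, n4=0, n5=0, n6=0, n7=1, n8=0, n9=1 → 1; observed 1. Eliminates n8 stuck-at-1, n9 stuck-at-0.
Only n2 stuck-at-1 is consistent with every test.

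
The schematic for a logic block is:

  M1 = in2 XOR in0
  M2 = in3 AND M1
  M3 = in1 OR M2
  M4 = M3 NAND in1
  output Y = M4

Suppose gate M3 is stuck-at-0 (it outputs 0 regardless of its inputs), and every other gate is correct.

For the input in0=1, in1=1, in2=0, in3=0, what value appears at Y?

Propagate with M3 forced: M1=1, M2=0, M3=0 [stuck-at-0], M4=1.
So Y = 1. (Without the fault it would be 0.)

1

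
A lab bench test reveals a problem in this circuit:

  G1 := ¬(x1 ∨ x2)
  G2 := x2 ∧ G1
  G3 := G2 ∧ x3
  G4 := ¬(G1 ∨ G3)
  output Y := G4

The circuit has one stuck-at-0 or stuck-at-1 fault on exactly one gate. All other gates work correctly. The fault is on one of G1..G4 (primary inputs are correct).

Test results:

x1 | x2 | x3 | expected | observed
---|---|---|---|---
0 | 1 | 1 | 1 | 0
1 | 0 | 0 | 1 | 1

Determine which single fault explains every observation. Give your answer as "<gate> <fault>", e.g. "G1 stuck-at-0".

Fault-free values for test 1 (x1=0, x2=1, x3=1): G1=0, G2=0, G3=0, G4=1, giving Y=1. Observed 0.
Test 1: faults giving observed 0 are {G1 stuck-at-1, G2 stuck-at-1, G3 stuck-at-1, G4 stuck-at-0}.
Test 2 (x1=1, x2=0, x3=0): fault-free G1=0, G2=0, G3=0, G4=1 → 1; observed 1. Eliminates G1 stuck-at-1, G3 stuck-at-1, G4 stuck-at-0.
Only G2 stuck-at-1 is consistent with every test.

G2 stuck-at-1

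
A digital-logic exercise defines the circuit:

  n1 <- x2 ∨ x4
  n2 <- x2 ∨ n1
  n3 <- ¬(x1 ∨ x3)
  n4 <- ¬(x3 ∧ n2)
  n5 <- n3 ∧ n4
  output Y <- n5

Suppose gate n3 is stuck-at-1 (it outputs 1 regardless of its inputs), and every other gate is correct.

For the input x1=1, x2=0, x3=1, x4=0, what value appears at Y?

Propagate with n3 forced: n1=0, n2=0, n3=1 [stuck-at-1], n4=1, n5=1.
So Y = 1. (Without the fault it would be 0.)

1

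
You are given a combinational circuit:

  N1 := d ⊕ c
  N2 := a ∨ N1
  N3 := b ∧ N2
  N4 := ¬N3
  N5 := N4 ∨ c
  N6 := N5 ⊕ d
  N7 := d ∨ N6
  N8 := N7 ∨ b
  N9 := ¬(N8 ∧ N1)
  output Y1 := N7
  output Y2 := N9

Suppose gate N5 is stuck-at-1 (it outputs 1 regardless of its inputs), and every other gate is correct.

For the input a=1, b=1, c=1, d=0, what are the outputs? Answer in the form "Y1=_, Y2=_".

Y1=1, Y2=0

Propagate with N5 forced: N1=1, N2=1, N3=1, N4=0, N5=1 [stuck-at-1], N6=1, N7=1, N8=1, N9=0.
So the outputs are Y1=1, Y2=0. (Same as the fault-free value — the fault is masked on this input.)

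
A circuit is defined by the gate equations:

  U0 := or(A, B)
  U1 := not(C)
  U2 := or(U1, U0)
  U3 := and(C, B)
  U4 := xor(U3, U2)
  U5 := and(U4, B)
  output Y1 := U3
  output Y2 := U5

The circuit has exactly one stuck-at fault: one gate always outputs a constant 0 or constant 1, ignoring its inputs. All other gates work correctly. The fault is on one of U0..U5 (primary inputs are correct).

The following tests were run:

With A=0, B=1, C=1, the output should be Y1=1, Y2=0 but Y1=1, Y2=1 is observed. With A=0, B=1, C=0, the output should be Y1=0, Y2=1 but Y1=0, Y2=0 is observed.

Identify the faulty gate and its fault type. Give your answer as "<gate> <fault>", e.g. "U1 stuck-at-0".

Fault-free values for test 1 (A=0, B=1, C=1): U0=1, U1=0, U2=1, U3=1, U4=0, U5=0, giving Y1=1, Y2=0. Observed Y1=1, Y2=1.
Test 1: faults giving observed Y1=1, Y2=1 are {U0 stuck-at-0, U2 stuck-at-0, U4 stuck-at-1, U5 stuck-at-1}.
Test 2 (A=0, B=1, C=0): fault-free U0=1, U1=1, U2=1, U3=0, U4=1, U5=1 → Y1=0, Y2=1; observed Y1=0, Y2=0. Eliminates U0 stuck-at-0, U4 stuck-at-1, U5 stuck-at-1.
Only U2 stuck-at-0 is consistent with every test.

U2 stuck-at-0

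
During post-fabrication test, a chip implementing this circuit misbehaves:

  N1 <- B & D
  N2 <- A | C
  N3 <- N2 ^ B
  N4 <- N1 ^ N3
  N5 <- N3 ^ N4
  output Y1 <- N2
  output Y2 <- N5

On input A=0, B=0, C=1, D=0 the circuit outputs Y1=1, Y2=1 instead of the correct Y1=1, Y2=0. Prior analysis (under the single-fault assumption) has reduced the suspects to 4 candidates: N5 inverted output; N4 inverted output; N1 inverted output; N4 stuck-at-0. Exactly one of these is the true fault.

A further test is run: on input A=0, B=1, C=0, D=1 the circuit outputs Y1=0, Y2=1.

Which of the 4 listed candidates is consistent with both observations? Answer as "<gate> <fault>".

N4 stuck-at-0

Evaluate each candidate on input A=0, B=1, C=0, D=1:
  N5 inverted output: N1=1, N2=0, N3=1, N4=0, N5=0 [inverted output] → Y1=0, Y2=0 — eliminated
  N4 inverted output: N1=1, N2=0, N3=1, N4=1 [inverted output], N5=0 → Y1=0, Y2=0 — eliminated
  N1 inverted output: N1=0 [inverted output], N2=0, N3=1, N4=1, N5=0 → Y1=0, Y2=0 — eliminated
  N4 stuck-at-0: N1=1, N2=0, N3=1, N4=0 [stuck-at-0], N5=1 → Y1=0, Y2=1 — matches
Only N4 stuck-at-0 reproduces the observed Y1=0, Y2=1.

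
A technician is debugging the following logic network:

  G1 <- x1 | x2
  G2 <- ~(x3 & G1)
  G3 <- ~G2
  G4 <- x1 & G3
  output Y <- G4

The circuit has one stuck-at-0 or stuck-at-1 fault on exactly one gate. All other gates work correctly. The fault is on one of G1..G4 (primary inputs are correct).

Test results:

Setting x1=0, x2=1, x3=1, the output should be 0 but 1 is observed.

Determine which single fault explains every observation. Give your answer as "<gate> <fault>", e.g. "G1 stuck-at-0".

Fault-free values for test 1 (x1=0, x2=1, x3=1): G1=1, G2=0, G3=1, G4=0, giving Y=0. Observed 1.
Test 1: faults giving observed 1 are {G4 stuck-at-1}.
Only G4 stuck-at-1 is consistent with every test.

G4 stuck-at-1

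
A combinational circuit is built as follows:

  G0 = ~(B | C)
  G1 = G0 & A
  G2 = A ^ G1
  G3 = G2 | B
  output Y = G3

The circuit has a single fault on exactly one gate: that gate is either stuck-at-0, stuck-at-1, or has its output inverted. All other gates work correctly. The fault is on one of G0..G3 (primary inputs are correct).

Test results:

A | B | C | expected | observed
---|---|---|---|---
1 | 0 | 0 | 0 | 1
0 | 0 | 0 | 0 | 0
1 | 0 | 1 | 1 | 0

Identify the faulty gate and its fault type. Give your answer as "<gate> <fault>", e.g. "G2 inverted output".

Fault-free values for test 1 (A=1, B=0, C=0): G0=1, G1=1, G2=0, G3=0, giving Y=0. Observed 1.
Test 1: faults giving observed 1 are {G0 stuck-at-0, G0 inverted output, G1 stuck-at-0, G1 inverted output, G2 stuck-at-1, G2 inverted output, G3 stuck-at-1, G3 inverted output}.
Test 2 (A=0, B=0, C=0): fault-free G0=1, G1=0, G2=0, G3=0 → 0; observed 0. Eliminates G1 inverted output, G2 stuck-at-1, G2 inverted output, G3 stuck-at-1, G3 inverted output.
Test 3 (A=1, B=0, C=1): fault-free G0=0, G1=0, G2=1, G3=1 → 1; observed 0. Eliminates G0 stuck-at-0, G1 stuck-at-0.
Only G0 inverted output is consistent with every test.

G0 inverted output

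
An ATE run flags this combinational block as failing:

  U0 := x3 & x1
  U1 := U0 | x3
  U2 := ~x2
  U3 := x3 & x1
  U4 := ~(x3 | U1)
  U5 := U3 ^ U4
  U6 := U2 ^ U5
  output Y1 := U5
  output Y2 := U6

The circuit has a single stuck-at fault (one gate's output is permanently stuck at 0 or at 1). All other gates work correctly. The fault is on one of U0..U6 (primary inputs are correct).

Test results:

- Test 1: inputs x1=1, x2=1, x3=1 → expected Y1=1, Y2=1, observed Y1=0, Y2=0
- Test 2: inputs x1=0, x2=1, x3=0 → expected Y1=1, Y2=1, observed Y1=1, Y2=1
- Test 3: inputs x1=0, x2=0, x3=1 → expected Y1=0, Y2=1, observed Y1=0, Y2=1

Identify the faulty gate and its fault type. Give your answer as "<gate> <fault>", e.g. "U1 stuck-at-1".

U3 stuck-at-0

Fault-free values for test 1 (x1=1, x2=1, x3=1): U0=1, U1=1, U2=0, U3=1, U4=0, U5=1, U6=1, giving Y1=1, Y2=1. Observed Y1=0, Y2=0.
Test 1: faults giving observed Y1=0, Y2=0 are {U3 stuck-at-0, U4 stuck-at-1, U5 stuck-at-0}.
Test 2 (x1=0, x2=1, x3=0): fault-free U0=0, U1=0, U2=0, U3=0, U4=1, U5=1, U6=1 → Y1=1, Y2=1; observed Y1=1, Y2=1. Eliminates U5 stuck-at-0.
Test 3 (x1=0, x2=0, x3=1): fault-free U0=0, U1=1, U2=1, U3=0, U4=0, U5=0, U6=1 → Y1=0, Y2=1; observed Y1=0, Y2=1. Eliminates U4 stuck-at-1.
Only U3 stuck-at-0 is consistent with every test.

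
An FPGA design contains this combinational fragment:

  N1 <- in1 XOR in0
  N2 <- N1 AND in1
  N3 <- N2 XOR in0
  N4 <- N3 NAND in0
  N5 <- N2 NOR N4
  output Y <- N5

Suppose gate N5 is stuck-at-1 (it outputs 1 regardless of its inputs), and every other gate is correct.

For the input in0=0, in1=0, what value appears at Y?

1

Propagate with N5 forced: N1=0, N2=0, N3=0, N4=1, N5=1 [stuck-at-1].
So Y = 1. (Without the fault it would be 0.)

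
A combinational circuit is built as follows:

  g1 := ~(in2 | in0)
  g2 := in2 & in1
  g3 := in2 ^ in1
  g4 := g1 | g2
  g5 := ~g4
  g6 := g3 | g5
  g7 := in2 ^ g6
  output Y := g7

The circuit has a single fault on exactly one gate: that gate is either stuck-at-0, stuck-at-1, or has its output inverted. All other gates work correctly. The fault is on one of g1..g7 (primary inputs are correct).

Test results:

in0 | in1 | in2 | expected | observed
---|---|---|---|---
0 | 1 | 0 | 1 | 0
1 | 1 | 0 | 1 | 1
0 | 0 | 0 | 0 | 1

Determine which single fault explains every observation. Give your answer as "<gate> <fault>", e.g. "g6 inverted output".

g3 inverted output

Fault-free values for test 1 (in0=0, in1=1, in2=0): g1=1, g2=0, g3=1, g4=1, g5=0, g6=1, g7=1, giving Y=1. Observed 0.
Test 1: faults giving observed 0 are {g3 stuck-at-0, g3 inverted output, g6 stuck-at-0, g6 inverted output, g7 stuck-at-0, g7 inverted output}.
Test 2 (in0=1, in1=1, in2=0): fault-free g1=0, g2=0, g3=1, g4=0, g5=1, g6=1, g7=1 → 1; observed 1. Eliminates g6 stuck-at-0, g6 inverted output, g7 stuck-at-0, g7 inverted output.
Test 3 (in0=0, in1=0, in2=0): fault-free g1=1, g2=0, g3=0, g4=1, g5=0, g6=0, g7=0 → 0; observed 1. Eliminates g3 stuck-at-0.
Only g3 inverted output is consistent with every test.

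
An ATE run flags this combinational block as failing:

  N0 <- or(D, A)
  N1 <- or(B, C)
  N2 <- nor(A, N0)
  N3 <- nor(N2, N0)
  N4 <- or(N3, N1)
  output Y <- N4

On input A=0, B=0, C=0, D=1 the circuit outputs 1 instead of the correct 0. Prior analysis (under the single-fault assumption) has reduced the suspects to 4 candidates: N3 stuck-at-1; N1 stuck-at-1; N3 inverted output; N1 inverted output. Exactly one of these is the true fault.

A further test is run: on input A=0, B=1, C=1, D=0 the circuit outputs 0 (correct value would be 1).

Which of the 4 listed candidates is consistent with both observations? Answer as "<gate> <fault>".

Evaluate each candidate on input A=0, B=1, C=1, D=0:
  N3 stuck-at-1: N0=0, N1=1, N2=1, N3=1 [stuck-at-1], N4=1 → 1 — eliminated
  N1 stuck-at-1: N0=0, N1=1 [stuck-at-1], N2=1, N3=0, N4=1 → 1 — eliminated
  N3 inverted output: N0=0, N1=1, N2=1, N3=1 [inverted output], N4=1 → 1 — eliminated
  N1 inverted output: N0=0, N1=0 [inverted output], N2=1, N3=0, N4=0 → 0 — matches
Only N1 inverted output reproduces the observed 0.

N1 inverted output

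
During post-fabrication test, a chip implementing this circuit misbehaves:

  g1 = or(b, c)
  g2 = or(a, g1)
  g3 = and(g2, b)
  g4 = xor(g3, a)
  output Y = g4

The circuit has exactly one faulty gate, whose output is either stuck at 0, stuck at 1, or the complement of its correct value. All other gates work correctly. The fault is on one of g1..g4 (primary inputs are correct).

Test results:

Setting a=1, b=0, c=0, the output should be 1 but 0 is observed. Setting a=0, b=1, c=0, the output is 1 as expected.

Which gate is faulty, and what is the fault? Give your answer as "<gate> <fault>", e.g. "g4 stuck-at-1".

g3 stuck-at-1

Fault-free values for test 1 (a=1, b=0, c=0): g1=0, g2=1, g3=0, g4=1, giving Y=1. Observed 0.
Test 1: faults giving observed 0 are {g3 stuck-at-1, g3 inverted output, g4 stuck-at-0, g4 inverted output}.
Test 2 (a=0, b=1, c=0): fault-free g1=1, g2=1, g3=1, g4=1 → 1; observed 1. Eliminates g3 inverted output, g4 stuck-at-0, g4 inverted output.
Only g3 stuck-at-1 is consistent with every test.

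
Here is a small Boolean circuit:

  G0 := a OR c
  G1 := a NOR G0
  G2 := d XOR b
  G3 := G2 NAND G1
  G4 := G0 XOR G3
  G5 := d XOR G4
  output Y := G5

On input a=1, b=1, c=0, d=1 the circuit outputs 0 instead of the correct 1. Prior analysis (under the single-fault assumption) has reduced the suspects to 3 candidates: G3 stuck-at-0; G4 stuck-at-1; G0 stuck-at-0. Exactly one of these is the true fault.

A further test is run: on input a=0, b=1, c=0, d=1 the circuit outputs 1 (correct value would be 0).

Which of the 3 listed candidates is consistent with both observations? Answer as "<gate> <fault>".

G3 stuck-at-0

Evaluate each candidate on input a=0, b=1, c=0, d=1:
  G3 stuck-at-0: G0=0, G1=1, G2=0, G3=0 [stuck-at-0], G4=0, G5=1 → 1 — matches
  G4 stuck-at-1: G0=0, G1=1, G2=0, G3=1, G4=1 [stuck-at-1], G5=0 → 0 — eliminated
  G0 stuck-at-0: G0=0 [stuck-at-0], G1=1, G2=0, G3=1, G4=1, G5=0 → 0 — eliminated
Only G3 stuck-at-0 reproduces the observed 1.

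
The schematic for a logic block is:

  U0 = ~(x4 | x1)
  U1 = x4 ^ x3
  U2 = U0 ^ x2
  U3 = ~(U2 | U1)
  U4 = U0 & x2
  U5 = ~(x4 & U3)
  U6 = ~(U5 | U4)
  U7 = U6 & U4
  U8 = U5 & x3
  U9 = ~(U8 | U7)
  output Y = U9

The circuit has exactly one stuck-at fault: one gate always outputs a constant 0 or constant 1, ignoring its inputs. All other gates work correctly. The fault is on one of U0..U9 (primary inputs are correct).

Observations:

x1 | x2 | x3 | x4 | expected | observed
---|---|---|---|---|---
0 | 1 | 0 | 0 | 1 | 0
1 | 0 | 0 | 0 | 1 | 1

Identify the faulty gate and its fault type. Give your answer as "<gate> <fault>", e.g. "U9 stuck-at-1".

Fault-free values for test 1 (x1=0, x2=1, x3=0, x4=0): U0=1, U1=0, U2=0, U3=1, U4=1, U5=1, U6=0, U7=0, U8=0, U9=1, giving Y=1. Observed 0.
Test 1: faults giving observed 0 are {U6 stuck-at-1, U7 stuck-at-1, U8 stuck-at-1, U9 stuck-at-0}.
Test 2 (x1=1, x2=0, x3=0, x4=0): fault-free U0=0, U1=0, U2=0, U3=1, U4=0, U5=1, U6=0, U7=0, U8=0, U9=1 → 1; observed 1. Eliminates U7 stuck-at-1, U8 stuck-at-1, U9 stuck-at-0.
Only U6 stuck-at-1 is consistent with every test.

U6 stuck-at-1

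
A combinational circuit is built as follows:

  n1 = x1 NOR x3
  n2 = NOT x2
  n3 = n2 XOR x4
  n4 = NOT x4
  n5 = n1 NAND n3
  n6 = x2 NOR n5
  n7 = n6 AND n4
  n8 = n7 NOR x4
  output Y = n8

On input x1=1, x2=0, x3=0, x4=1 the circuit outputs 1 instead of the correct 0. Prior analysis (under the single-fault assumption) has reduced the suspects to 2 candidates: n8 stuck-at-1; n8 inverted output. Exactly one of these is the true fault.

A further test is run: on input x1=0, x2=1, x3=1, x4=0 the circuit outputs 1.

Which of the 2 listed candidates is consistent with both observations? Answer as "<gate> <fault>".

Evaluate each candidate on input x1=0, x2=1, x3=1, x4=0:
  n8 stuck-at-1: n1=0, n2=0, n3=0, n4=1, n5=1, n6=0, n7=0, n8=1 [stuck-at-1] → 1 — matches
  n8 inverted output: n1=0, n2=0, n3=0, n4=1, n5=1, n6=0, n7=0, n8=0 [inverted output] → 0 — eliminated
Only n8 stuck-at-1 reproduces the observed 1.

n8 stuck-at-1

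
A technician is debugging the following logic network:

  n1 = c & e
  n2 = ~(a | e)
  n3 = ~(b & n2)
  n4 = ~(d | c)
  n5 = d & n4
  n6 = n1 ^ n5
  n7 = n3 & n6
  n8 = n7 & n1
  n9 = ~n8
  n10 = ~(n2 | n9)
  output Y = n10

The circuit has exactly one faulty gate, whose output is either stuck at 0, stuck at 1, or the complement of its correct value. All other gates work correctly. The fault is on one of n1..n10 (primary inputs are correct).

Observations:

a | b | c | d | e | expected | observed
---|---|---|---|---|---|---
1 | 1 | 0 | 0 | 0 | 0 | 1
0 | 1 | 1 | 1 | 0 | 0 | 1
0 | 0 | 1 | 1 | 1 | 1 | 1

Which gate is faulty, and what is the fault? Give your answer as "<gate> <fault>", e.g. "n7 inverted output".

n10 stuck-at-1

Fault-free values for test 1 (a=1, b=1, c=0, d=0, e=0): n1=0, n2=0, n3=1, n4=1, n5=0, n6=0, n7=0, n8=0, n9=1, n10=0, giving Y=0. Observed 1.
Test 1: faults giving observed 1 are {n1 stuck-at-1, n1 inverted output, n8 stuck-at-1, n8 inverted output, n9 stuck-at-0, n9 inverted output, n10 stuck-at-1, n10 inverted output}.
Test 2 (a=0, b=1, c=1, d=1, e=0): fault-free n1=0, n2=1, n3=0, n4=0, n5=0, n6=0, n7=0, n8=0, n9=1, n10=0 → 0; observed 1. Eliminates n1 stuck-at-1, n1 inverted output, n8 stuck-at-1, n8 inverted output, n9 stuck-at-0, n9 inverted output.
Test 3 (a=0, b=0, c=1, d=1, e=1): fault-free n1=1, n2=0, n3=1, n4=0, n5=0, n6=1, n7=1, n8=1, n9=0, n10=1 → 1; observed 1. Eliminates n10 inverted output.
Only n10 stuck-at-1 is consistent with every test.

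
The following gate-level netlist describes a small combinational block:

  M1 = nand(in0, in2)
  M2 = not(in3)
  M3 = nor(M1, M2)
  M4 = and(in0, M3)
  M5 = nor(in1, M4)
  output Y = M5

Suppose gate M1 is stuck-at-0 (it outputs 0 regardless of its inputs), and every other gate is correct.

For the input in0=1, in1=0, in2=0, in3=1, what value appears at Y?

Propagate with M1 forced: M1=0 [stuck-at-0], M2=0, M3=1, M4=1, M5=0.
So Y = 0. (Without the fault it would be 1.)

0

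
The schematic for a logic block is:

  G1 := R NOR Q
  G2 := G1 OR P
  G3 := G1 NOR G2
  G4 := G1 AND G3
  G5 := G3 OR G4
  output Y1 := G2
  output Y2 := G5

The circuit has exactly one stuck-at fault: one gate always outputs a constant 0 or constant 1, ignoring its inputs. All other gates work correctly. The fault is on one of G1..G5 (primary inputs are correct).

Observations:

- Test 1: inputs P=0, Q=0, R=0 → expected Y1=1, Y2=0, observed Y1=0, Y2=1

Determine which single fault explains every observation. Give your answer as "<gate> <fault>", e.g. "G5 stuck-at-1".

Fault-free values for test 1 (P=0, Q=0, R=0): G1=1, G2=1, G3=0, G4=0, G5=0, giving Y1=1, Y2=0. Observed Y1=0, Y2=1.
Test 1: faults giving observed Y1=0, Y2=1 are {G1 stuck-at-0}.
Only G1 stuck-at-0 is consistent with every test.

G1 stuck-at-0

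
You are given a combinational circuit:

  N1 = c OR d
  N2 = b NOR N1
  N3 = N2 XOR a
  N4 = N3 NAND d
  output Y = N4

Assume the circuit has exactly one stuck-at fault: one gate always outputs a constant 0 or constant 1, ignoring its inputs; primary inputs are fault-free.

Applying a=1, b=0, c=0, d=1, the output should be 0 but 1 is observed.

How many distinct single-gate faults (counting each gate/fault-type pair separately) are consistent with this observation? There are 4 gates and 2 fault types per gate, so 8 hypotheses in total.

Fault-free: N1=1, N2=0, N3=1, N4=0 → 0. Observed 1.
  N1 stuck-at-0: output 1 ✓
  N1 stuck-at-1: output 0 ✗
  N2 stuck-at-0: output 0 ✗
  N2 stuck-at-1: output 1 ✓
  N3 stuck-at-0: output 1 ✓
  N3 stuck-at-1: output 0 ✗
  N4 stuck-at-0: output 0 ✗
  N4 stuck-at-1: output 1 ✓
Consistent faults: {N1 stuck-at-0, N2 stuck-at-1, N3 stuck-at-0, N4 stuck-at-1} — 4 in all.

4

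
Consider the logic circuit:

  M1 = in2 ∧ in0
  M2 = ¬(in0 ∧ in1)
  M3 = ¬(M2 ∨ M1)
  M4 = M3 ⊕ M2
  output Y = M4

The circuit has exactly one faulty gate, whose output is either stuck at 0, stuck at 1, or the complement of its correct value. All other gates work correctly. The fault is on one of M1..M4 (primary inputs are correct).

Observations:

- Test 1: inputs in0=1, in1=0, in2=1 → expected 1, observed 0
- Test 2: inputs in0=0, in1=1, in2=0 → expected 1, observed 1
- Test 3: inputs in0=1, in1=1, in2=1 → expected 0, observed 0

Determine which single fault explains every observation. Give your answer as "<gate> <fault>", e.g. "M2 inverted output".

M2 stuck-at-0

Fault-free values for test 1 (in0=1, in1=0, in2=1): M1=1, M2=1, M3=0, M4=1, giving Y=1. Observed 0.
Test 1: faults giving observed 0 are {M2 stuck-at-0, M2 inverted output, M3 stuck-at-1, M3 inverted output, M4 stuck-at-0, M4 inverted output}.
Test 2 (in0=0, in1=1, in2=0): fault-free M1=0, M2=1, M3=0, M4=1 → 1; observed 1. Eliminates M3 stuck-at-1, M3 inverted output, M4 stuck-at-0, M4 inverted output.
Test 3 (in0=1, in1=1, in2=1): fault-free M1=1, M2=0, M3=0, M4=0 → 0; observed 0. Eliminates M2 inverted output.
Only M2 stuck-at-0 is consistent with every test.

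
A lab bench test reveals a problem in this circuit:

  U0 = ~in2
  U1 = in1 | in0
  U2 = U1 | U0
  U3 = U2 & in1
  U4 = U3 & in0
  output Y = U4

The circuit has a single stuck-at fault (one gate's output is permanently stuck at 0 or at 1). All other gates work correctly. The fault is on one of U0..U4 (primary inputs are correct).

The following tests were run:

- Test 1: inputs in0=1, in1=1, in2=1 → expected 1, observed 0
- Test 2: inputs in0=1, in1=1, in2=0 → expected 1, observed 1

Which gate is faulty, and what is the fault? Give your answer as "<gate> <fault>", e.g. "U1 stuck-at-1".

U1 stuck-at-0

Fault-free values for test 1 (in0=1, in1=1, in2=1): U0=0, U1=1, U2=1, U3=1, U4=1, giving Y=1. Observed 0.
Test 1: faults giving observed 0 are {U1 stuck-at-0, U2 stuck-at-0, U3 stuck-at-0, U4 stuck-at-0}.
Test 2 (in0=1, in1=1, in2=0): fault-free U0=1, U1=1, U2=1, U3=1, U4=1 → 1; observed 1. Eliminates U2 stuck-at-0, U3 stuck-at-0, U4 stuck-at-0.
Only U1 stuck-at-0 is consistent with every test.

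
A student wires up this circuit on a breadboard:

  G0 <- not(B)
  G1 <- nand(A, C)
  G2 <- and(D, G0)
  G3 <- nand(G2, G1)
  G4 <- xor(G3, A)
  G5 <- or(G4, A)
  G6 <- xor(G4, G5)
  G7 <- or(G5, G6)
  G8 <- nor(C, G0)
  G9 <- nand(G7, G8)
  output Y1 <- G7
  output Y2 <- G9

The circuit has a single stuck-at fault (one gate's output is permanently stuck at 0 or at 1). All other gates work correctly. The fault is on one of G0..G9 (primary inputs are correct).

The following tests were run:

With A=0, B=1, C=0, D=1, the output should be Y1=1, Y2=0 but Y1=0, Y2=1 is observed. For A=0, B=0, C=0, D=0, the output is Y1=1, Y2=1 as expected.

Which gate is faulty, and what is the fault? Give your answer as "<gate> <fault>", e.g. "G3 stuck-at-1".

G0 stuck-at-1

Fault-free values for test 1 (A=0, B=1, C=0, D=1): G0=0, G1=1, G2=0, G3=1, G4=1, G5=1, G6=0, G7=1, G8=1, G9=0, giving Y1=1, Y2=0. Observed Y1=0, Y2=1.
Test 1: faults giving observed Y1=0, Y2=1 are {G0 stuck-at-1, G2 stuck-at-1, G3 stuck-at-0, G4 stuck-at-0, G7 stuck-at-0}.
Test 2 (A=0, B=0, C=0, D=0): fault-free G0=1, G1=1, G2=0, G3=1, G4=1, G5=1, G6=0, G7=1, G8=0, G9=1 → Y1=1, Y2=1; observed Y1=1, Y2=1. Eliminates G2 stuck-at-1, G3 stuck-at-0, G4 stuck-at-0, G7 stuck-at-0.
Only G0 stuck-at-1 is consistent with every test.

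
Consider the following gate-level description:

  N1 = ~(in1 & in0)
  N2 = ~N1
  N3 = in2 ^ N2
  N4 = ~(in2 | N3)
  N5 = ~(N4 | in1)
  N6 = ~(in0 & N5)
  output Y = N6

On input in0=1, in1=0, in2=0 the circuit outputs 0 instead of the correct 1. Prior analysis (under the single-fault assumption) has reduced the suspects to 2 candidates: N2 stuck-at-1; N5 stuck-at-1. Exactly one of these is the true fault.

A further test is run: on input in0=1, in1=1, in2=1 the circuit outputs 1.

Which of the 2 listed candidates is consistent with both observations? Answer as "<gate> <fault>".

N2 stuck-at-1

Evaluate each candidate on input in0=1, in1=1, in2=1:
  N2 stuck-at-1: N1=0, N2=1 [stuck-at-1], N3=0, N4=0, N5=0, N6=1 → 1 — matches
  N5 stuck-at-1: N1=0, N2=1, N3=0, N4=0, N5=1 [stuck-at-1], N6=0 → 0 — eliminated
Only N2 stuck-at-1 reproduces the observed 1.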